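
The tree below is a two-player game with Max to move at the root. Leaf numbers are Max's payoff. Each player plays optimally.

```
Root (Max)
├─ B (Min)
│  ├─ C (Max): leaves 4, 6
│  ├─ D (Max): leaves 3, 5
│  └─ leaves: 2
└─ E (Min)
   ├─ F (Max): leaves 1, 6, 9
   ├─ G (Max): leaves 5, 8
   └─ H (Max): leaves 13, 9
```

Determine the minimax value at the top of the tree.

C (Max): max(4, 6) = 6
D (Max): max(3, 5) = 5
B (Min): min(6, 5, 2) = 2
F (Max): max(1, 6, 9) = 9
G (Max): max(5, 8) = 8
H (Max): max(13, 9) = 13
E (Min): min(9, 8, 13) = 8
Root (Max): max(2, 8) = 8

8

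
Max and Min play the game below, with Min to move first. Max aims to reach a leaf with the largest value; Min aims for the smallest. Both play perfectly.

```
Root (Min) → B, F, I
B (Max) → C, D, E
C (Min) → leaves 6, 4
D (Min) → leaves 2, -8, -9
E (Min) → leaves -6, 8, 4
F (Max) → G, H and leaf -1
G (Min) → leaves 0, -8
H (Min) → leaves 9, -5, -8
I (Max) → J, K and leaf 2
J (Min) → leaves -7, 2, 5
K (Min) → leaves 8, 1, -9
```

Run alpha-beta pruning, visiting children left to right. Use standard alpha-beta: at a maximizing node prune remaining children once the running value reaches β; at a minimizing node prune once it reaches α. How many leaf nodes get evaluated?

17

C [α=-∞,β=+∞]: v=4
D [α=4,β=+∞]: v=2 after child 1 ≤ α → α-cutoff, skip 2
E [α=4,β=+∞]: v=-6 after child 1 ≤ α → α-cutoff, skip 2
B [α=-∞,β=+∞]: v=4
G [α=-∞,β=4]: v=-8
H [α=-8,β=4]: v=-8
F [α=-∞,β=4]: v=-1
J [α=-∞,β=-1]: v=-7
K [α=-7,β=-1]: v=-9
I [α=-∞,β=-1]: v=2
Root [α=-∞,β=+∞]: v=-1
Leaves evaluated: 17 of 21.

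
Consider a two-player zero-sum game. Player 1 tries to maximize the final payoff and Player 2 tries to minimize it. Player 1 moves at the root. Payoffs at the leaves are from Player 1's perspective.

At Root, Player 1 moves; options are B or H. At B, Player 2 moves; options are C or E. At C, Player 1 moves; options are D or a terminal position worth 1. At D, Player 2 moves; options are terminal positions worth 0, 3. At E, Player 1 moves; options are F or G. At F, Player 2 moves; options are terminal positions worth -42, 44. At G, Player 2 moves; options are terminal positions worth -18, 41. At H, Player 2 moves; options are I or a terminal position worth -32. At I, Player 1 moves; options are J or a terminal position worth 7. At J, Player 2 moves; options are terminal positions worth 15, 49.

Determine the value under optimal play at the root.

D (Player 2): min(0, 3) = 0
C (Player 1): max(0, 1) = 1
F (Player 2): min(-42, 44) = -42
G (Player 2): min(-18, 41) = -18
E (Player 1): max(-42, -18) = -18
B (Player 2): min(1, -18) = -18
J (Player 2): min(15, 49) = 15
I (Player 1): max(15, 7) = 15
H (Player 2): min(15, -32) = -32
Root (Player 1): max(-18, -32) = -18

-18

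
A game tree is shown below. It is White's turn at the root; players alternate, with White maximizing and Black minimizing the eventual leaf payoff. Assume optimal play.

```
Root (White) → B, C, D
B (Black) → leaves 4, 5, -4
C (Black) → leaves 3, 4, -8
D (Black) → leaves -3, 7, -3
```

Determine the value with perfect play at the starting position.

B (Black): min(4, 5, -4) = -4
C (Black): min(3, 4, -8) = -8
D (Black): min(-3, 7, -3) = -3
Root (White): max(-4, -8, -3) = -3

-3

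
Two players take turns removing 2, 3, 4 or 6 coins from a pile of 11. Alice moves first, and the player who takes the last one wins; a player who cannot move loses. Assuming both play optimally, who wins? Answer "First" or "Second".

Mark each pile size as W (mover wins) or L (mover loses):
i:   0  1  2  3  4  5  6  7  8  9 10 11
     L  L  W  W  W  W  W  W  L  L  W  W
Position 11 is W, so the first player wins.

First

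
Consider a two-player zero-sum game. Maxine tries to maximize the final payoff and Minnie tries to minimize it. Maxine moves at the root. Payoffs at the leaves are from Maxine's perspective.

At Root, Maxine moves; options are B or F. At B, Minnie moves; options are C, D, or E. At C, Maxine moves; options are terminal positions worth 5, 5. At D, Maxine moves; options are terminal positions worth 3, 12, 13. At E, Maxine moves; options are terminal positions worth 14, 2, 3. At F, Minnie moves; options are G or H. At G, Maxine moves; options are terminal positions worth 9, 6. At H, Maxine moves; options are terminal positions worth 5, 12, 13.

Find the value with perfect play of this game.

C (Maxine): max(5, 5) = 5
D (Maxine): max(3, 12, 13) = 13
E (Maxine): max(14, 2, 3) = 14
B (Minnie): min(5, 13, 14) = 5
G (Maxine): max(9, 6) = 9
H (Maxine): max(5, 12, 13) = 13
F (Minnie): min(9, 13) = 9
Root (Maxine): max(5, 9) = 9

9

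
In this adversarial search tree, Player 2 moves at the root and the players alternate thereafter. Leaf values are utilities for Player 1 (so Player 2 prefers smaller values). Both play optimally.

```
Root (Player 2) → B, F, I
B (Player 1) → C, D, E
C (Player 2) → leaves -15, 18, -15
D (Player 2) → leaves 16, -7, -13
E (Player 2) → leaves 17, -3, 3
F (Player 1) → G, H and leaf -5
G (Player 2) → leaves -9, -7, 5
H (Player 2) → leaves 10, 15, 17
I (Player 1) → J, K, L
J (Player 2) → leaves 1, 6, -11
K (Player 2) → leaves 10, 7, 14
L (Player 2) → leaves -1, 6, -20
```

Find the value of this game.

C (Player 2): min(-15, 18, -15) = -15
D (Player 2): min(16, -7, -13) = -13
E (Player 2): min(17, -3, 3) = -3
B (Player 1): max(-15, -13, -3) = -3
G (Player 2): min(-9, -7, 5) = -9
H (Player 2): min(10, 15, 17) = 10
F (Player 1): max(-9, 10, -5) = 10
J (Player 2): min(1, 6, -11) = -11
K (Player 2): min(10, 7, 14) = 7
L (Player 2): min(-1, 6, -20) = -20
I (Player 1): max(-11, 7, -20) = 7
Root (Player 2): min(-3, 10, 7) = -3

-3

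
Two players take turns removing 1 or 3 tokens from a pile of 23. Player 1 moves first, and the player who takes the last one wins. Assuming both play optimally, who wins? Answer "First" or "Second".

W/L table (W = player to move can force a win):
i:   0  1  2  3  4  5  6  7  8  9 10 11 12 13 14 15 16 17 18 19 20 21 22 23
     L  W  L  W  L  W  L  W  L  W  L  W  L  W  L  W  L  W  L  W  L  W  L  W
Position 23 is W, so the first player wins.

First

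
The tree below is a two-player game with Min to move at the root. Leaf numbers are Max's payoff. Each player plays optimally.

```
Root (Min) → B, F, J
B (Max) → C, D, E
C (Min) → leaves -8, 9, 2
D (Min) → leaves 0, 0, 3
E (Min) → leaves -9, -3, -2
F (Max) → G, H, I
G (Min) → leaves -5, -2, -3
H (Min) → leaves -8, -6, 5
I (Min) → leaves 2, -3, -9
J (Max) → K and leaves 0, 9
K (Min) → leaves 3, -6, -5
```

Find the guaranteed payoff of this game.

C (Min): min(-8, 9, 2) = -8
D (Min): min(0, 0, 3) = 0
E (Min): min(-9, -3, -2) = -9
B (Max): max(-8, 0, -9) = 0
G (Min): min(-5, -2, -3) = -5
H (Min): min(-8, -6, 5) = -8
I (Min): min(2, -3, -9) = -9
F (Max): max(-5, -8, -9) = -5
K (Min): min(3, -6, -5) = -6
J (Max): max(-6, 0, 9) = 9
Root (Min): min(0, -5, 9) = -5

-5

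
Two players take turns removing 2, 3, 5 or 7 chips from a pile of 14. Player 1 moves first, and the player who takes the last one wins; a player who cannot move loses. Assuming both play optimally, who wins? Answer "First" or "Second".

Compute winning (W) and losing (L) positions by backward induction:
i:   0  1  2  3  4  5  6  7  8  9 10 11 12 13 14
     L  L  W  W  W  W  W  W  W  L  L  W  W  W  W
Position 14 is W, so the first player wins.

First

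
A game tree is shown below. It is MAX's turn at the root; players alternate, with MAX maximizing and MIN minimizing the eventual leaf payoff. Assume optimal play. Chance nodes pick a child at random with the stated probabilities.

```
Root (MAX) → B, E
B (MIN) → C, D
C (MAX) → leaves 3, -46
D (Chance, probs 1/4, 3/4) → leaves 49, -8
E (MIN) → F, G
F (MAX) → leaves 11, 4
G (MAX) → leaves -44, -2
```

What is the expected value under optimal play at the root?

3

C (MAX): max(3, -46) = 3
D (Chance): 1/4·49 + 3/4·-8 = 6.25
B (MIN): min(3, 6.25) = 3
F (MAX): max(11, 4) = 11
G (MAX): max(-44, -2) = -2
E (MIN): min(11, -2) = -2
Root (MAX): max(3, -2) = 3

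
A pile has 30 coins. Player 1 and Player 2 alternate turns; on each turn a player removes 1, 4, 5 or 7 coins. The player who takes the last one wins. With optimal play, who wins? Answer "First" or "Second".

Compute winning (W) and losing (L) positions by backward induction:
i:   0  1  2  3  4  5  6  7  8  9 10 11 12 13 14 15 16 17 18 19 20 21 22 23 24 25 26 27 28 29 30
     L  W  L  W  W  W  W  W  L  W  L  W  W  W  W  W  L  W  L  W  W  W  W  W  L  W  L  W  W  W  W
Position 30 is W, so the first player wins.

First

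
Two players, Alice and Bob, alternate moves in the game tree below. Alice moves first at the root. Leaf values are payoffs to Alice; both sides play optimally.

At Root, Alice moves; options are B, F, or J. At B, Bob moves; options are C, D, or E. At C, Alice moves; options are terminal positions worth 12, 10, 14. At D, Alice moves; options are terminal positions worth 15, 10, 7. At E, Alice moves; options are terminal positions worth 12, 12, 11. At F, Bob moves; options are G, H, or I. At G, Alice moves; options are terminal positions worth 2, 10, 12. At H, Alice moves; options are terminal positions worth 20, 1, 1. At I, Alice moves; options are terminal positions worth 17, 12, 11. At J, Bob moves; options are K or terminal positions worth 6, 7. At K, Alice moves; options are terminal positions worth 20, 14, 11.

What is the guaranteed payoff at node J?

K: max(20, 14, 11) = 20
J: min(20, 6, 7) = 6

6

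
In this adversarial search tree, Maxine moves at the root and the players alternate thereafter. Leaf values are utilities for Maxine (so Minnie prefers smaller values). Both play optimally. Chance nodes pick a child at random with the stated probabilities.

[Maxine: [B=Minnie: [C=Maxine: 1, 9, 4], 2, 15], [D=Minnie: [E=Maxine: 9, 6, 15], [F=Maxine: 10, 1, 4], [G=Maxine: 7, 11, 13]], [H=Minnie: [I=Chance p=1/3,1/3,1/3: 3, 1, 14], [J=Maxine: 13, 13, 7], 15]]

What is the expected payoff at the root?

10

C (Maxine): max(1, 9, 4) = 9
B (Minnie): min(9, 2, 15) = 2
E (Maxine): max(9, 6, 15) = 15
F (Maxine): max(10, 1, 4) = 10
G (Maxine): max(7, 11, 13) = 13
D (Minnie): min(15, 10, 13) = 10
I (Chance): 1/3·3 + 1/3·1 + 1/3·14 = 6
J (Maxine): max(13, 13, 7) = 13
H (Minnie): min(6, 13, 15) = 6
Root (Maxine): max(2, 10, 6) = 10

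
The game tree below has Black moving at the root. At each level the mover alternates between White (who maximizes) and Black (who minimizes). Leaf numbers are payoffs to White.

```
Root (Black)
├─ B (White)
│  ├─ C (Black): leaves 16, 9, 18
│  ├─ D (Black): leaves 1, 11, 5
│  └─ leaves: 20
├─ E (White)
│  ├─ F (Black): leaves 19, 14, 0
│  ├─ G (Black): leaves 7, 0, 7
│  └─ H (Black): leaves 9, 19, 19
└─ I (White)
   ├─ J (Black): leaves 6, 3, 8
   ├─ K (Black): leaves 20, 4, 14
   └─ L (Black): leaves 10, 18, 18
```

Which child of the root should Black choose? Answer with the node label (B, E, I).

C (Black): min(16, 9, 18) = 9
D (Black): min(1, 11, 5) = 1
B (White): max(9, 1, 20) = 20
F (Black): min(19, 14, 0) = 0
G (Black): min(7, 0, 7) = 0
H (Black): min(9, 19, 19) = 9
E (White): max(0, 0, 9) = 9
J (Black): min(6, 3, 8) = 3
K (Black): min(20, 4, 14) = 4
L (Black): min(10, 18, 18) = 10
I (White): max(3, 4, 10) = 10
Root (Black): min(20, 9, 10) = 9
Black picks the child with the lowest value: E (value 9).

E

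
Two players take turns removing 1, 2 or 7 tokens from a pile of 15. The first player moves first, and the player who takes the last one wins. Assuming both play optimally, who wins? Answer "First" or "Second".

Mark each pile size as W (mover wins) or L (mover loses):
i:   0  1  2  3  4  5  6  7  8  9 10 11 12 13 14 15
     L  W  W  L  W  W  L  W  W  L  W  W  L  W  W  L
Position 15 is L, so the second player wins.

Second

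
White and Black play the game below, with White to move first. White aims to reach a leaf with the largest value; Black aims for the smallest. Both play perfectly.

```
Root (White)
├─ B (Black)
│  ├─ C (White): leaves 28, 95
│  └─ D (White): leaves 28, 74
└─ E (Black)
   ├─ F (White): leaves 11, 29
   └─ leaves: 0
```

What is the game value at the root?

C (White): max(28, 95) = 95
D (White): max(28, 74) = 74
B (Black): min(95, 74) = 74
F (White): max(11, 29) = 29
E (Black): min(29, 0) = 0
Root (White): max(74, 0) = 74

74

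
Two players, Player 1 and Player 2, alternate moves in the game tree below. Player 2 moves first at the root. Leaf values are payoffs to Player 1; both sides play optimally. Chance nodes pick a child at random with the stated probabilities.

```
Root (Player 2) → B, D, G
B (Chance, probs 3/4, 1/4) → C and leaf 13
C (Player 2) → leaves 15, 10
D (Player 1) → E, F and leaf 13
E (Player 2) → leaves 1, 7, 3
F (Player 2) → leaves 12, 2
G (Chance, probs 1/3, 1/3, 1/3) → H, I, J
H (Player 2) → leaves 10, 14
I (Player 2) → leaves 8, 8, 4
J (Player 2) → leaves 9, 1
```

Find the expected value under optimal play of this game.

C (Player 2): min(15, 10) = 10
B (Chance): 3/4·10 + 1/4·13 = 10.75
E (Player 2): min(1, 7, 3) = 1
F (Player 2): min(12, 2) = 2
D (Player 1): max(1, 2, 13) = 13
H (Player 2): min(10, 14) = 10
I (Player 2): min(8, 8, 4) = 4
J (Player 2): min(9, 1) = 1
G (Chance): 1/3·10 + 1/3·4 + 1/3·1 = 5
Root (Player 2): min(10.75, 13, 5) = 5

5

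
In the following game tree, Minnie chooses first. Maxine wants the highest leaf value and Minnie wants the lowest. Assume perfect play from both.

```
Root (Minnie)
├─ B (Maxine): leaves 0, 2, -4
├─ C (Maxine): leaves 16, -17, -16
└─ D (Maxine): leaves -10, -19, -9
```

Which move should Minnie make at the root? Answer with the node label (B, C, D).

D

B (Maxine): max(0, 2, -4) = 2
C (Maxine): max(16, -17, -16) = 16
D (Maxine): max(-10, -19, -9) = -9
Root (Minnie): min(2, 16, -9) = -9
Minnie picks the child with the lowest value: D (value -9).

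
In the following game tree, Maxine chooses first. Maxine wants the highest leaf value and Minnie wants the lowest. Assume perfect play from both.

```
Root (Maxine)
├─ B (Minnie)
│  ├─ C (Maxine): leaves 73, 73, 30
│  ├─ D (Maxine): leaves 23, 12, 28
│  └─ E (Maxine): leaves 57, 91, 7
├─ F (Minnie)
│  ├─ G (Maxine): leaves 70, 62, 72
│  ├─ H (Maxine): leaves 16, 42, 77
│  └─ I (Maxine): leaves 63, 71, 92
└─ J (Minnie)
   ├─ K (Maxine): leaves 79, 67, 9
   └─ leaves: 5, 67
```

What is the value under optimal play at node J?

5

K: max(79, 67, 9) = 79
J: min(79, 5, 67) = 5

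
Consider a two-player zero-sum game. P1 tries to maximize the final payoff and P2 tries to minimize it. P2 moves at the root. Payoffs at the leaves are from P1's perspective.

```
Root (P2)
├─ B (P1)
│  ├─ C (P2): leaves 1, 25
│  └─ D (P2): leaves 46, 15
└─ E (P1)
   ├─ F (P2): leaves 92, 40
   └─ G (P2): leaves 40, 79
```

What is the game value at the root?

15

C (P2): min(1, 25) = 1
D (P2): min(46, 15) = 15
B (P1): max(1, 15) = 15
F (P2): min(92, 40) = 40
G (P2): min(40, 79) = 40
E (P1): max(40, 40) = 40
Root (P2): min(15, 40) = 15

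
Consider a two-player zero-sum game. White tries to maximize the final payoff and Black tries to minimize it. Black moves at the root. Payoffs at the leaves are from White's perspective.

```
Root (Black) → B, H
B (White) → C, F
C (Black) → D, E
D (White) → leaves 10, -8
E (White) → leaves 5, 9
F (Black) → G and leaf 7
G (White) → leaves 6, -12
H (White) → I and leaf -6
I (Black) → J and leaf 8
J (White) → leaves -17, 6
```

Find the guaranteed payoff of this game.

6

D (White): max(10, -8) = 10
E (White): max(5, 9) = 9
C (Black): min(10, 9) = 9
G (White): max(6, -12) = 6
F (Black): min(6, 7) = 6
B (White): max(9, 6) = 9
J (White): max(-17, 6) = 6
I (Black): min(6, 8) = 6
H (White): max(6, -6) = 6
Root (Black): min(9, 6) = 6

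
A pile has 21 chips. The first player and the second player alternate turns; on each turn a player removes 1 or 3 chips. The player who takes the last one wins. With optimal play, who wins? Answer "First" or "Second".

First

Compute winning (W) and losing (L) positions by backward induction:
i:   0  1  2  3  4  5  6  7  8  9 10 11 12 13 14 15 16 17 18 19 20 21
     L  W  L  W  L  W  L  W  L  W  L  W  L  W  L  W  L  W  L  W  L  W
Position 21 is W, so the first player wins.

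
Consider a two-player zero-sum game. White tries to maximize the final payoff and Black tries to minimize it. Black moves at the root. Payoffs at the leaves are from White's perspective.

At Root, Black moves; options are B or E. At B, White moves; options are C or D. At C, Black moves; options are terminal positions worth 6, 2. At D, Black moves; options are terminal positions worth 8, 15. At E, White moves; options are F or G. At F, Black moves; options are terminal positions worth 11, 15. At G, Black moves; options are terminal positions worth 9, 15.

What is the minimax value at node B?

8

C: min(6, 2) = 2
D: min(8, 15) = 8
B: max(2, 8) = 8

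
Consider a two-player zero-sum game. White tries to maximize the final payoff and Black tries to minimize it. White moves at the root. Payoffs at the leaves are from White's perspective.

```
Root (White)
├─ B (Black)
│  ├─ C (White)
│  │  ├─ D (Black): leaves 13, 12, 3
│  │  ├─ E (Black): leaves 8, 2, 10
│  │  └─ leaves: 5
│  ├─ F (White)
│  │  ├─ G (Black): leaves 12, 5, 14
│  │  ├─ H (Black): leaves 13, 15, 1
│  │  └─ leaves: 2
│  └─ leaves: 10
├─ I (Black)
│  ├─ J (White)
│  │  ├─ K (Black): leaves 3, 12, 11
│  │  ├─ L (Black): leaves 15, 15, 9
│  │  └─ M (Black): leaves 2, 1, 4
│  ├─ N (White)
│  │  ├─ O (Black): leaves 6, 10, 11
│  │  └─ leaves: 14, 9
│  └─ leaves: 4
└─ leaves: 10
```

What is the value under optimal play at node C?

5

D: min(13, 12, 3) = 3
E: min(8, 2, 10) = 2
C: max(3, 2, 5) = 5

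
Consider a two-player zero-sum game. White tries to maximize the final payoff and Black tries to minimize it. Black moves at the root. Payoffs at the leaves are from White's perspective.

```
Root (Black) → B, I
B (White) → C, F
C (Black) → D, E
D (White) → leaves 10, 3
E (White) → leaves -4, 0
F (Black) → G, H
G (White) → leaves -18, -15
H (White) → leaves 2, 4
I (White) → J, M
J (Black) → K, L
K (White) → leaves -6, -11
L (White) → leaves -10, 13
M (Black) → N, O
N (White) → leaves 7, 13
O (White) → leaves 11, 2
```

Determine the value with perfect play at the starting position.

D (White): max(10, 3) = 10
E (White): max(-4, 0) = 0
C (Black): min(10, 0) = 0
G (White): max(-18, -15) = -15
H (White): max(2, 4) = 4
F (Black): min(-15, 4) = -15
B (White): max(0, -15) = 0
K (White): max(-6, -11) = -6
L (White): max(-10, 13) = 13
J (Black): min(-6, 13) = -6
N (White): max(7, 13) = 13
O (White): max(11, 2) = 11
M (Black): min(13, 11) = 11
I (White): max(-6, 11) = 11
Root (Black): min(0, 11) = 0

0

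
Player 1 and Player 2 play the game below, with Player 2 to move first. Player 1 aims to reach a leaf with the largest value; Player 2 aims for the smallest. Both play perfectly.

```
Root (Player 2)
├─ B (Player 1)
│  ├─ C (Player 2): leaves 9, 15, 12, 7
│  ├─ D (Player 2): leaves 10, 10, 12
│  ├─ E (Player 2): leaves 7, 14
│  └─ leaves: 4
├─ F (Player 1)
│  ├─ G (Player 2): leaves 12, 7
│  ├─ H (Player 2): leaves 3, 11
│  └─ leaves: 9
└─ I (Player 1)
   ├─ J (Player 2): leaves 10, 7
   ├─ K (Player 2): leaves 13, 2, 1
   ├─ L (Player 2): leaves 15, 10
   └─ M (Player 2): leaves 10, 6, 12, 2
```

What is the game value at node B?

10

C: min(9, 15, 12, 7) = 7
D: min(10, 10, 12) = 10
E: min(7, 14) = 7
B: max(7, 10, 7, 4) = 10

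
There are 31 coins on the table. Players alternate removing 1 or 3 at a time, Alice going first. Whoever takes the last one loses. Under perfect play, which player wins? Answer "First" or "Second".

W/L table (W = player to move can force a win):
i:   0  1  2  3  4  5  6  7  8  9 10 11 12 13 14 15 16 17 18 19 20 21 22 23 24 25 26 27 28 29 30 31
     W  L  W  L  W  L  W  L  W  L  W  L  W  L  W  L  W  L  W  L  W  L  W  L  W  L  W  L  W  L  W  L
Position 31 is L, so the second player wins.

Second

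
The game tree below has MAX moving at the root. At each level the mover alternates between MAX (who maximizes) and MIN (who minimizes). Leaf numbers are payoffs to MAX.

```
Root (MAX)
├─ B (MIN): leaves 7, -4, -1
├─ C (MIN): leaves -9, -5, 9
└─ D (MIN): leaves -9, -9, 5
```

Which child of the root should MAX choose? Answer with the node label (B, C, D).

B (MIN): min(7, -4, -1) = -4
C (MIN): min(-9, -5, 9) = -9
D (MIN): min(-9, -9, 5) = -9
Root (MAX): max(-4, -9, -9) = -4
MAX picks the child with the highest value: B (value -4).

B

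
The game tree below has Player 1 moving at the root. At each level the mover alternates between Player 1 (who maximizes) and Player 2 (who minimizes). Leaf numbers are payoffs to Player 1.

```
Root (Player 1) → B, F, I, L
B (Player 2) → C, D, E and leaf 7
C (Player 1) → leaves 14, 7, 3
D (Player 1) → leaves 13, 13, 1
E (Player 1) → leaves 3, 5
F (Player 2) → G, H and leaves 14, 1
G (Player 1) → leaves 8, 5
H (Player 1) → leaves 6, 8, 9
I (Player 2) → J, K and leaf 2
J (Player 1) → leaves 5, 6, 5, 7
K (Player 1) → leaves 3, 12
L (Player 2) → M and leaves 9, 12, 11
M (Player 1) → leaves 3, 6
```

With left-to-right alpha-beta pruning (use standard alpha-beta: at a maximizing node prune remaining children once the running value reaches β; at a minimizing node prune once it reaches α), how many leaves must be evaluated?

27

C [α=-∞,β=+∞]: v=14
D [α=-∞,β=14]: v=13
E [α=-∞,β=13]: v=5
B [α=-∞,β=+∞]: v=5
G [α=5,β=+∞]: v=8
H [α=5,β=8]: v=8 after child 2 ≥ β → β-cutoff, skip 1
F [α=5,β=+∞]: v=1
J [α=5,β=+∞]: v=7
K [α=5,β=7]: v=12
I [α=5,β=+∞]: v=2
M [α=5,β=+∞]: v=6
L [α=5,β=+∞]: v=6
Root [α=-∞,β=+∞]: v=6
Leaves evaluated: 27 of 28.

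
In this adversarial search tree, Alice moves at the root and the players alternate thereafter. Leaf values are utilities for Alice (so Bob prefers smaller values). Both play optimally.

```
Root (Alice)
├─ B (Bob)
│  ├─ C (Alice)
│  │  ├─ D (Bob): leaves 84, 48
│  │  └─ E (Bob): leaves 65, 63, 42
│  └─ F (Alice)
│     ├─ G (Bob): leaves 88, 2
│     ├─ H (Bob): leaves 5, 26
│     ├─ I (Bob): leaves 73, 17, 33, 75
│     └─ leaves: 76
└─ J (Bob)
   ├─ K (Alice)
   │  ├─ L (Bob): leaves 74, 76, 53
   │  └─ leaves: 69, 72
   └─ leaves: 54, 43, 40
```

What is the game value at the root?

D (Bob): min(84, 48) = 48
E (Bob): min(65, 63, 42) = 42
C (Alice): max(48, 42) = 48
G (Bob): min(88, 2) = 2
H (Bob): min(5, 26) = 5
I (Bob): min(73, 17, 33, 75) = 17
F (Alice): max(2, 5, 17, 76) = 76
B (Bob): min(48, 76) = 48
L (Bob): min(74, 76, 53) = 53
K (Alice): max(53, 69, 72) = 72
J (Bob): min(72, 54, 43, 40) = 40
Root (Alice): max(48, 40) = 48

48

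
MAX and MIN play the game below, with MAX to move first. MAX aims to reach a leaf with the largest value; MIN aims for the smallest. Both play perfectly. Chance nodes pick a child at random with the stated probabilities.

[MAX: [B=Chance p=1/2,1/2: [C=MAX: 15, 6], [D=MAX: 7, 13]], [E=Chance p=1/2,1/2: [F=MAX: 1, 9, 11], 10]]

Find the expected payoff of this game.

C (MAX): max(15, 6) = 15
D (MAX): max(7, 13) = 13
B (Chance): 1/2·15 + 1/2·13 = 14
F (MAX): max(1, 9, 11) = 11
E (Chance): 1/2·11 + 1/2·10 = 10.5
Root (MAX): max(14, 10.5) = 14

14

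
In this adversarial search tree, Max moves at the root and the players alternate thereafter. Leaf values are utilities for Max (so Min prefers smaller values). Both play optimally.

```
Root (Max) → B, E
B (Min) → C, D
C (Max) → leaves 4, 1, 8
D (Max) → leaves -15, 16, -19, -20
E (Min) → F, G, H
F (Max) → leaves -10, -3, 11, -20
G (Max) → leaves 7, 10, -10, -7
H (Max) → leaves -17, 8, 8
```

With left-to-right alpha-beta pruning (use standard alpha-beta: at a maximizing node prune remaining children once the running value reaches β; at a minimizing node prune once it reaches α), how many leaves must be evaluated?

C [α=-∞,β=+∞]: v=8
D [α=-∞,β=8]: v=16 after child 2 ≥ β → β-cutoff, skip 2
B [α=-∞,β=+∞]: v=8
F [α=8,β=+∞]: v=11
G [α=8,β=11]: v=10
H [α=8,β=10]: v=8
E [α=8,β=+∞]: v=8
Root [α=-∞,β=+∞]: v=8
Leaves evaluated: 16 of 18.

16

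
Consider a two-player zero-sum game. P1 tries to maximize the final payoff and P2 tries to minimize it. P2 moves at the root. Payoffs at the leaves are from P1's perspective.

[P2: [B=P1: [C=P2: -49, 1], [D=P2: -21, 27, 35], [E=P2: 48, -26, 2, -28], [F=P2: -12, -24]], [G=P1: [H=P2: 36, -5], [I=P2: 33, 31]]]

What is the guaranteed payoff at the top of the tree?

C (P2): min(-49, 1) = -49
D (P2): min(-21, 27, 35) = -21
E (P2): min(48, -26, 2, -28) = -28
F (P2): min(-12, -24) = -24
B (P1): max(-49, -21, -28, -24) = -21
H (P2): min(36, -5) = -5
I (P2): min(33, 31) = 31
G (P1): max(-5, 31) = 31
Root (P2): min(-21, 31) = -21

-21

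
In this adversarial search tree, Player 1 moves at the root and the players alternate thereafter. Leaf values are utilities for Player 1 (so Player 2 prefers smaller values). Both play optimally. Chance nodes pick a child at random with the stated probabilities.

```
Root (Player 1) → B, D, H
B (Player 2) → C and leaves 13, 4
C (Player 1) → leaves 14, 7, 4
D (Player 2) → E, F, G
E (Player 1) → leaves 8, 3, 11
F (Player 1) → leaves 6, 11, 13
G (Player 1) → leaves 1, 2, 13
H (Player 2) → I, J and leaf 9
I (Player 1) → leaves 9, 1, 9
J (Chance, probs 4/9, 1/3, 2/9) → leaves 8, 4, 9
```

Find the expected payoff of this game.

11

C (Player 1): max(14, 7, 4) = 14
B (Player 2): min(14, 13, 4) = 4
E (Player 1): max(8, 3, 11) = 11
F (Player 1): max(6, 11, 13) = 13
G (Player 1): max(1, 2, 13) = 13
D (Player 2): min(11, 13, 13) = 11
I (Player 1): max(9, 1, 9) = 9
J (Chance): 4/9·8 + 1/3·4 + 2/9·9 = 6.89
H (Player 2): min(9, 6.89, 9) = 6.89
Root (Player 1): max(4, 11, 6.89) = 11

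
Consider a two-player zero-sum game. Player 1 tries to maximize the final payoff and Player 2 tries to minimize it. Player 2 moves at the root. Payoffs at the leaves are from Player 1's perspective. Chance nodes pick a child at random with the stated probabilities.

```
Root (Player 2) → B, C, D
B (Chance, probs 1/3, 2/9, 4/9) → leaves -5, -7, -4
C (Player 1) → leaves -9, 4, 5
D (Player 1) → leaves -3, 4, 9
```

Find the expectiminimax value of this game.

B (Chance): 1/3·-5 + 2/9·-7 + 4/9·-4 = -5
C (Player 1): max(-9, 4, 5) = 5
D (Player 1): max(-3, 4, 9) = 9
Root (Player 2): min(-5, 5, 9) = -5

-5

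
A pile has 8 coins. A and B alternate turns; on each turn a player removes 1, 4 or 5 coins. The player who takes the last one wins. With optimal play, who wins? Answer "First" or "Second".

Compute winning (W) and losing (L) positions by backward induction:
i:   0  1  2  3  4  5  6  7  8
     L  W  L  W  W  W  W  W  L
Position 8 is L, so the second player wins.

Second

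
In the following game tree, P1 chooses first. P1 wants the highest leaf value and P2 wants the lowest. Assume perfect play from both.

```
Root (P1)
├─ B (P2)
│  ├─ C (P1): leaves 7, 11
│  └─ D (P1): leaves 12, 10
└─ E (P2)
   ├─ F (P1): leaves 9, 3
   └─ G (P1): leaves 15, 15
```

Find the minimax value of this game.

C (P1): max(7, 11) = 11
D (P1): max(12, 10) = 12
B (P2): min(11, 12) = 11
F (P1): max(9, 3) = 9
G (P1): max(15, 15) = 15
E (P2): min(9, 15) = 9
Root (P1): max(11, 9) = 11

11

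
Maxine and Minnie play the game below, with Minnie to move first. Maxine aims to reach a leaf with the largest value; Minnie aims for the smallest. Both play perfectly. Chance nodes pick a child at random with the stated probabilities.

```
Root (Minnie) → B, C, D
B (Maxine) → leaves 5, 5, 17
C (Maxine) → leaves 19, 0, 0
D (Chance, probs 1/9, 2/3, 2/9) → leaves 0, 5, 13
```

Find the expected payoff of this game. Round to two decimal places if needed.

6.22

B (Maxine): max(5, 5, 17) = 17
C (Maxine): max(19, 0, 0) = 19
D (Chance): 1/9·0 + 2/3·5 + 2/9·13 = 6.22
Root (Minnie): min(17, 19, 6.22) = 6.22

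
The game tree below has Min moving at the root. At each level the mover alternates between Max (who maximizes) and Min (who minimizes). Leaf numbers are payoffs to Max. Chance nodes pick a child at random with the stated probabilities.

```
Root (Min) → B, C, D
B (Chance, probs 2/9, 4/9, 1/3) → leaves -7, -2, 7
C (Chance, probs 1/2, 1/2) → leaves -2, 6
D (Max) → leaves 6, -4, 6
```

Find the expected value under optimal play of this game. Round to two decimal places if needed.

-0.11

B (Chance): 2/9·-7 + 4/9·-2 + 1/3·7 = -0.11
C (Chance): 1/2·-2 + 1/2·6 = 2
D (Max): max(6, -4, 6) = 6
Root (Min): min(-0.11, 2, 6) = -0.11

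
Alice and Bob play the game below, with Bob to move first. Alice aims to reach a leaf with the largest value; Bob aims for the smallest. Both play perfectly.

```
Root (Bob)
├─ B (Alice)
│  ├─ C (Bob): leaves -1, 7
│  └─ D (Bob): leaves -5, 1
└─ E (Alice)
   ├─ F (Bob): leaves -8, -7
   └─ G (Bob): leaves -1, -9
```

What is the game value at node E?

F: min(-8, -7) = -8
G: min(-1, -9) = -9
E: max(-8, -9) = -8

-8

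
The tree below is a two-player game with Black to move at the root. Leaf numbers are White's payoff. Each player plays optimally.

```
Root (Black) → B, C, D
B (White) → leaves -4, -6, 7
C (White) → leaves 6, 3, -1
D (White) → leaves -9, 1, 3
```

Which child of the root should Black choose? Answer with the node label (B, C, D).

B (White): max(-4, -6, 7) = 7
C (White): max(6, 3, -1) = 6
D (White): max(-9, 1, 3) = 3
Root (Black): min(7, 6, 3) = 3
Black picks the child with the lowest value: D (value 3).

D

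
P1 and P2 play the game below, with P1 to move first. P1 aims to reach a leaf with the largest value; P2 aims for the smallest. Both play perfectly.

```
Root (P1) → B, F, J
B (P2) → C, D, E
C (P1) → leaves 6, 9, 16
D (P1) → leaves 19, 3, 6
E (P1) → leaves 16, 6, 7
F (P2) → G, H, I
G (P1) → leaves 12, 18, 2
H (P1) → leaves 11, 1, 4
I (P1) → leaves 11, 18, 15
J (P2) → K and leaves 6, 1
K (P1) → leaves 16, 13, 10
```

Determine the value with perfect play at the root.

16

C (P1): max(6, 9, 16) = 16
D (P1): max(19, 3, 6) = 19
E (P1): max(16, 6, 7) = 16
B (P2): min(16, 19, 16) = 16
G (P1): max(12, 18, 2) = 18
H (P1): max(11, 1, 4) = 11
I (P1): max(11, 18, 15) = 18
F (P2): min(18, 11, 18) = 11
K (P1): max(16, 13, 10) = 16
J (P2): min(16, 6, 1) = 1
Root (P1): max(16, 11, 1) = 16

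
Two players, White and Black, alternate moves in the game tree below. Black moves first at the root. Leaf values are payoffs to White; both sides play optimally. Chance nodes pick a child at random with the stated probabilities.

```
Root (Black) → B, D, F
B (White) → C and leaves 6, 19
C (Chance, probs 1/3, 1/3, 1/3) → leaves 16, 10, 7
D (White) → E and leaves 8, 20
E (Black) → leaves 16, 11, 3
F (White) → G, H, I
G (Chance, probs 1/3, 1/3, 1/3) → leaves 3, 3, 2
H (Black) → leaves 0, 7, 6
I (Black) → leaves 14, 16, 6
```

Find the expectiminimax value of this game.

C (Chance): 1/3·16 + 1/3·10 + 1/3·7 = 11
B (White): max(11, 6, 19) = 19
E (Black): min(16, 11, 3) = 3
D (White): max(3, 8, 20) = 20
G (Chance): 1/3·3 + 1/3·3 + 1/3·2 = 2.67
H (Black): min(0, 7, 6) = 0
I (Black): min(14, 16, 6) = 6
F (White): max(2.67, 0, 6) = 6
Root (Black): min(19, 20, 6) = 6

6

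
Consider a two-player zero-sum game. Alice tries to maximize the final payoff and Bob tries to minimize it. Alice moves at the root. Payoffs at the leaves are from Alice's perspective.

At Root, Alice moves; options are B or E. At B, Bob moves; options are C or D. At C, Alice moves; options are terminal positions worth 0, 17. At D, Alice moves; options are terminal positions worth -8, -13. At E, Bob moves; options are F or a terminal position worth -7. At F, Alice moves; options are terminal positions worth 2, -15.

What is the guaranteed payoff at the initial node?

-7

C (Alice): max(0, 17) = 17
D (Alice): max(-8, -13) = -8
B (Bob): min(17, -8) = -8
F (Alice): max(2, -15) = 2
E (Bob): min(2, -7) = -7
Root (Alice): max(-8, -7) = -7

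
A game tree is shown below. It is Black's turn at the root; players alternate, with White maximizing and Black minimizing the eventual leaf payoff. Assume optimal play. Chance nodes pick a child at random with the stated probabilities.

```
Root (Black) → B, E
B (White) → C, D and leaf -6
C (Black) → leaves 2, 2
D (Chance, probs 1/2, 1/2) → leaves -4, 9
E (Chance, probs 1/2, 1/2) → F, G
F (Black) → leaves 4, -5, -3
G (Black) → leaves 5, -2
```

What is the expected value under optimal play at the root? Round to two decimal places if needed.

-3.5

C (Black): min(2, 2) = 2
D (Chance): 1/2·-4 + 1/2·9 = 2.5
B (White): max(2, 2.5, -6) = 2.5
F (Black): min(4, -5, -3) = -5
G (Black): min(5, -2) = -2
E (Chance): 1/2·-5 + 1/2·-2 = -3.5
Root (Black): min(2.5, -3.5) = -3.5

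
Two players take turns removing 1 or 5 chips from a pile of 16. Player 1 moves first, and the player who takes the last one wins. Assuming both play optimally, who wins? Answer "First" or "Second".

Second

W/L table (W = player to move can force a win):
i:   0  1  2  3  4  5  6  7  8  9 10 11 12 13 14 15 16
     L  W  L  W  L  W  L  W  L  W  L  W  L  W  L  W  L
Position 16 is L, so the second player wins.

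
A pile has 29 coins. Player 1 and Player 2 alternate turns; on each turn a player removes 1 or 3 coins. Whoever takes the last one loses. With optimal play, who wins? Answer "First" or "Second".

Mark each pile size as W (mover wins) or L (mover loses):
i:   0  1  2  3  4  5  6  7  8  9 10 11 12 13 14 15 16 17 18 19 20 21 22 23 24 25 26 27 28 29
     W  L  W  L  W  L  W  L  W  L  W  L  W  L  W  L  W  L  W  L  W  L  W  L  W  L  W  L  W  L
Position 29 is L, so the second player wins.

Second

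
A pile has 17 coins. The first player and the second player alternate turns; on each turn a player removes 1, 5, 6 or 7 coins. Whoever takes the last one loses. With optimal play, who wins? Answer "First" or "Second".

i:   0  1  2  3  4  5  6  7  8  9 10 11 12 13 14 15 16 17
     W  L  W  L  W  L  W  W  W  W  W  W  W  L  W  L  W  L
Position 17 is L, so the second player wins.

Second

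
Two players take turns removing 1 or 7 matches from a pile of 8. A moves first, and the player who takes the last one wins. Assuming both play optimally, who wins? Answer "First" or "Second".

Second

i:   0  1  2  3  4  5  6  7  8
     L  W  L  W  L  W  L  W  L
Position 8 is L, so the second player wins.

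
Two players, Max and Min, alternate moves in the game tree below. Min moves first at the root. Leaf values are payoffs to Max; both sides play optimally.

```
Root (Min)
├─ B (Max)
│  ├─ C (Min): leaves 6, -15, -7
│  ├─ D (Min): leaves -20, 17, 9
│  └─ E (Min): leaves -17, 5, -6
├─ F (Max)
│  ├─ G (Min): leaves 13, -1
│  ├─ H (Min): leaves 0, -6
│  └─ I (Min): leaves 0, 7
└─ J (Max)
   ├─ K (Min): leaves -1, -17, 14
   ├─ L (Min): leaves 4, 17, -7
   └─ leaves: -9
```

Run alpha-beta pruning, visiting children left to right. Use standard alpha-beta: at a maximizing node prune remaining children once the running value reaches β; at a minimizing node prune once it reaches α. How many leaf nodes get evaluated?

13

C [α=-∞,β=+∞]: v=-15
D [α=-15,β=+∞]: v=-20 after child 1 ≤ α → α-cutoff, skip 2
E [α=-15,β=+∞]: v=-17 after child 1 ≤ α → α-cutoff, skip 2
B [α=-∞,β=+∞]: v=-15
G [α=-∞,β=-15]: v=-1
F [α=-∞,β=-15]: v=-1 after child 1 ≥ β → β-cutoff, skip 2
K [α=-∞,β=-15]: v=-17
L [α=-17,β=-15]: v=-7
J [α=-∞,β=-15]: v=-7 after child 2 ≥ β → β-cutoff, skip 1
Root [α=-∞,β=+∞]: v=-15
Leaves evaluated: 13 of 22.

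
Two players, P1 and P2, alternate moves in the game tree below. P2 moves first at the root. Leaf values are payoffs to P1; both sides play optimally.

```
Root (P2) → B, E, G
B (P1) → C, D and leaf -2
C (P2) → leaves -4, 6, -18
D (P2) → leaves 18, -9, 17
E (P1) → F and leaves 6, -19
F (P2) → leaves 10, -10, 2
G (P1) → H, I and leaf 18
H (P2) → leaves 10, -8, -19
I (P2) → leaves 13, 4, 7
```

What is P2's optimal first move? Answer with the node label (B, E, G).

B

C (P2): min(-4, 6, -18) = -18
D (P2): min(18, -9, 17) = -9
B (P1): max(-18, -9, -2) = -2
F (P2): min(10, -10, 2) = -10
E (P1): max(-10, 6, -19) = 6
H (P2): min(10, -8, -19) = -19
I (P2): min(13, 4, 7) = 4
G (P1): max(-19, 4, 18) = 18
Root (P2): min(-2, 6, 18) = -2
P2 picks the child with the lowest value: B (value -2).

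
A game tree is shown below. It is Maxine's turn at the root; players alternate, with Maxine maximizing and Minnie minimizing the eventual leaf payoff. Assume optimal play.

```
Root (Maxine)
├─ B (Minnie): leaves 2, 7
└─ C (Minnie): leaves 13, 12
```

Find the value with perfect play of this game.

B (Minnie): min(2, 7) = 2
C (Minnie): min(13, 12) = 12
Root (Maxine): max(2, 12) = 12

12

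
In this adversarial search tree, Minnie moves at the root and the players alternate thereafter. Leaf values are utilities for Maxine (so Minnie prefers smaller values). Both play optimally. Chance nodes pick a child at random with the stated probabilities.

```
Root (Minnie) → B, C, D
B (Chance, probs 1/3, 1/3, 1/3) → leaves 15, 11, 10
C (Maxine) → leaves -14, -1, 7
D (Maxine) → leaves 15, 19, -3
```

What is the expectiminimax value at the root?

7

B (Chance): 1/3·15 + 1/3·11 + 1/3·10 = 12
C (Maxine): max(-14, -1, 7) = 7
D (Maxine): max(15, 19, -3) = 19
Root (Minnie): min(12, 7, 19) = 7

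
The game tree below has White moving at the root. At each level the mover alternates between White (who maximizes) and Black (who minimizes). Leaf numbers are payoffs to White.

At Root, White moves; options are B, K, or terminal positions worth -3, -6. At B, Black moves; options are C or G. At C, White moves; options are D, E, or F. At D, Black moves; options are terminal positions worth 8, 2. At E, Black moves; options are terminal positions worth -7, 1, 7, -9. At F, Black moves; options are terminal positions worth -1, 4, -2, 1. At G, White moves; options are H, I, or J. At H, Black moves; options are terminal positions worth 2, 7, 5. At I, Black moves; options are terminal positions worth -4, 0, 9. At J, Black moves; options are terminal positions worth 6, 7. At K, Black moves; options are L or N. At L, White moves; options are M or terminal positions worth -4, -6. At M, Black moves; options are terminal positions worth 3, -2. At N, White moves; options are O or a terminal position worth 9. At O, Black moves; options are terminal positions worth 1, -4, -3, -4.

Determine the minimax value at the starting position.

2

D (Black): min(8, 2) = 2
E (Black): min(-7, 1, 7, -9) = -9
F (Black): min(-1, 4, -2, 1) = -2
C (White): max(2, -9, -2) = 2
H (Black): min(2, 7, 5) = 2
I (Black): min(-4, 0, 9) = -4
J (Black): min(6, 7) = 6
G (White): max(2, -4, 6) = 6
B (Black): min(2, 6) = 2
M (Black): min(3, -2) = -2
L (White): max(-2, -4, -6) = -2
O (Black): min(1, -4, -3, -4) = -4
N (White): max(-4, 9) = 9
K (Black): min(-2, 9) = -2
Root (White): max(2, -2, -3, -6) = 2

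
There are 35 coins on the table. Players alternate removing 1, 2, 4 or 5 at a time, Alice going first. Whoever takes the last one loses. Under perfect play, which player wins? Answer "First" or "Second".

First

Compute winning (W) and losing (L) positions by backward induction:
i:   0  1  2  3  4  5  6  7  8  9 10 11 12 13 14 15 16 17 18 19 20 21 22 23 24 25 26 27 28 29 30 31 32 33 34 35
     W  L  W  W  L  W  W  L  W  W  L  W  W  L  W  W  L  W  W  L  W  W  L  W  W  L  W  W  L  W  W  L  W  W  L  W
Position 35 is W, so the first player wins.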